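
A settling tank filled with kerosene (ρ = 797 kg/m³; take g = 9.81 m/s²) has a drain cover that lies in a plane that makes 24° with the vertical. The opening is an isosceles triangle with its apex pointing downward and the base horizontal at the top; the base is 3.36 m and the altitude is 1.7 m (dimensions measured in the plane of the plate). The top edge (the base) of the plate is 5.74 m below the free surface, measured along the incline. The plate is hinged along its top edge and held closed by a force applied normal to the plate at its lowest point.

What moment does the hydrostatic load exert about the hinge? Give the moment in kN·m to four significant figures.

γ = ρg = 797 × 9.81 / 1000 = 7.81857 kN/m³.
The plate makes 24° with the vertical, i.e. θ = 90° − 24° = 66° to the horizontal. Measuring y along the incline from the free-surface line, vertical depth h = y·sinθ with sinθ = 0.913545.
With the apex down, the centroid sits h/3 = 1.7/3 = 0.566667 m below the base (the top edge), so y_c = 5.74 + 0.566667 = 6.30667 m and h_c = 6.30667 × 0.913545 = 5.76143 m.
A = ½ × 3.36 × 1.7 = 2.856 m².
Resultant F = γ·h_c·A = 7.81857 × 5.76143 × 2.856 = 128.652 kN.
I_c = b·h³/36 = 3.36 × 1.7³/36 = 0.458547 m⁴.
Centre of pressure: y_p = y_c + I_c/(y_c·A) = 6.30667 + 0.458547/(6.30667 × 2.856) = 6.30667 + 0.0254581 = 6.33213 m along the plane.
The resultant acts 0.566667 + 0.0254581 = 0.592125 m (along the plate) below the hinge at the top edge, so the moment about the hinge is M = F × 0.592125 = 128.652 × 0.592125 = 76.1781 kN·m.

M ≈ 76.18 kN·m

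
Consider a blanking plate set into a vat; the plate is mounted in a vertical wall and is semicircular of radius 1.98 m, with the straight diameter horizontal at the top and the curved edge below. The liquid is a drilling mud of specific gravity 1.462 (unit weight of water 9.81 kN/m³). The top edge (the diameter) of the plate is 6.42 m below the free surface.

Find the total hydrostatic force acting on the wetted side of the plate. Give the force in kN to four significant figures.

γ = 1.462 × 9.81 = 14.34222 kN/m³.
The centroid of a semicircle lies 4r/(3π) = 0.840338 m from the diameter, here below the top edge, so the centroid depth is h_c = 6.42 + 0.840338 = 7.26034 m.
A = πr²/2 = π × 1.98²/2 = 6.15815 m².
Resultant F = γ·h_c·A = 14.34222 × 7.26034 × 6.15815 = 641.244 kN.

F ≈ 641.2 kN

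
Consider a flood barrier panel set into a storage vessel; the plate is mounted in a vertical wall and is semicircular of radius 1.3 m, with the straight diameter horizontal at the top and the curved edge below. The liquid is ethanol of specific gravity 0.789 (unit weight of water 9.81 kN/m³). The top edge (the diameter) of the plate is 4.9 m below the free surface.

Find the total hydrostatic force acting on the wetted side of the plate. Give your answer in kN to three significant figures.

γ = 0.789 × 9.81 = 7.74009 kN/m³.
The centroid of a semicircle lies 4r/(3π) = 0.551737 m from the diameter, here below the top edge, so the centroid depth is h_c = 4.9 + 0.551737 = 5.45174 m.
A = πr²/2 = π × 1.3²/2 = 2.65465 m².
Resultant F = γ·h_c·A = 7.74009 × 5.45174 × 2.65465 = 112.018 kN.

F ≈ 112 kN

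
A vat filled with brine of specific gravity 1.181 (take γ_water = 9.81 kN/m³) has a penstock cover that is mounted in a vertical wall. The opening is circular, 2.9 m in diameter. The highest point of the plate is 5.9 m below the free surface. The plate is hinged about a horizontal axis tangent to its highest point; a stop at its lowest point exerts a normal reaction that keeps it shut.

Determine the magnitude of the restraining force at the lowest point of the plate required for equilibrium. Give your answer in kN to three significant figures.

γ = 1.181 × 9.81 = 11.58561 kN/m³.
The centroid is at the centre, 1.45 m below the top of the plate, so the centroid depth is h_c = 5.9 + 1.45 = 7.35 m.
A = π(1.45)² = 6.6052 m².
Resultant F = γ·h_c·A = 11.58561 × 7.35 × 6.6052 = 562.461 kN.
I_c = πr⁴/4 = π × 1.45⁴/4 = 3.47186 m⁴.
Centre of pressure: y_p = y_c + I_c/(y_c·A) = 7.35 + 3.47186/(7.35 × 6.6052) = 7.35 + 0.0715136 = 7.42151 m along the plane.
The resultant acts 1.45 + 0.0715136 = 1.52151 m (along the plate) below the hinge at the top edge, so the moment about the hinge is M = F × 1.52151 = 562.461 × 1.52151 = 855.79 kN·m.
A normal force at the bottom, 2.9 m from the hinge, must supply this moment: P = 855.79/2.9 = 295.1 kN.

P ≈ 295 kN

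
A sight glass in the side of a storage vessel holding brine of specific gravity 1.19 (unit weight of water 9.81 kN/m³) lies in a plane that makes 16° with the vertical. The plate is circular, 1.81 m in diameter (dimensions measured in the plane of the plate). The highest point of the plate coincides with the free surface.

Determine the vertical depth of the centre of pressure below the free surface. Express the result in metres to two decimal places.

h_p = 1.09 m

γ = 1.19 × 9.81 = 11.6739 kN/m³.
The plate makes 16° with the vertical, i.e. θ = 90° − 16° = 74° to the horizontal. Measuring y along the incline from the free-surface line, vertical depth h = y·sinθ with sinθ = 0.961262.
The centroid is at the centre, 0.905 m below the top of the plate, so y_c = 0.905 m and h_c = 0.905 × 0.961262 = 0.869942 m.
A = π(0.905)² = 2.57304 m².
Resultant F = γ·h_c·A = 11.6739 × 0.869942 × 2.57304 = 26.1308 kN.
I_c = πr⁴/4 = π × 0.905⁴/4 = 0.526847 m⁴.
Centre of pressure: y_p = y_c + I_c/(y_c·A) = 0.905 + 0.526847/(0.905 × 2.57304) = 0.905 + 0.22625 = 1.13125 m along the plane.
Vertically, h_p = y_p·sinθ = 1.13125 × 0.961262 = 1.08743 m.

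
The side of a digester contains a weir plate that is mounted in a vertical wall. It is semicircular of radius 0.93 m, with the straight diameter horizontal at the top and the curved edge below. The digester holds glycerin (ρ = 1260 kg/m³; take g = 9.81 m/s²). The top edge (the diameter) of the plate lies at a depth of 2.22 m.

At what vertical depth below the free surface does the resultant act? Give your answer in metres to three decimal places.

h_p = 2.638 m

γ = ρg = 1260 × 9.81 / 1000 = 12.3606 kN/m³.
The centroid of a semicircle lies 4r/(3π) = 0.394704 m from the diameter, here below the top edge, so the centroid depth is h_c = 2.22 + 0.394704 = 2.6147 m.
A = πr²/2 = π × 0.93²/2 = 1.35858 m².
Resultant F = γ·h_c·A = 12.3606 × 2.6147 × 1.35858 = 43.9083 kN.
I_c = (π/8 − 8/(9π))·r⁴ = 0.109757 × 0.93⁴ = 0.0821039 m⁴.
Centre of pressure: y_p = y_c + I_c/(y_c·A) = 2.6147 + 0.0821039/(2.6147 × 1.35858) = 2.6147 + 0.023113 = 2.63781 m along the plane.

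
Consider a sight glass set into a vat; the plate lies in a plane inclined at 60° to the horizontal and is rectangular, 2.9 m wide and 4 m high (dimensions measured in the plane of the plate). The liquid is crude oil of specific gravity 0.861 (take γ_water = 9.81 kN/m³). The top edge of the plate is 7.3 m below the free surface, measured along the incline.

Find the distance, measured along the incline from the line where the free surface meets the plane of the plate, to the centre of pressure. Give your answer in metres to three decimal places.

γ = 0.861 × 9.81 = 8.44641 kN/m³.
Let θ = 60° be the plate's angle to the horizontal; measure y along the incline from where the plane meets the free surface. Vertical depth h = y·sinθ with sinθ = 0.866025.
The centroid lies 4/2 = 2 m below the top edge, so y_c = 7.3 + 2 = 9.3 m and h_c = 9.3 × 0.866025 = 8.05403 m.
A = 2.9 × 4 = 11.6 m².
Resultant F = γ·h_c·A = 8.44641 × 8.05403 × 11.6 = 789.121 kN.
I_c = b·h³/12 = 2.9 × 4³/12 = 15.4667 m⁴.
Centre of pressure: y_p = y_c + I_c/(y_c·A) = 9.3 + 15.4667/(9.3 × 11.6) = 9.3 + 0.143369 = 9.44337 m along the plane.

y_p = 9.443 m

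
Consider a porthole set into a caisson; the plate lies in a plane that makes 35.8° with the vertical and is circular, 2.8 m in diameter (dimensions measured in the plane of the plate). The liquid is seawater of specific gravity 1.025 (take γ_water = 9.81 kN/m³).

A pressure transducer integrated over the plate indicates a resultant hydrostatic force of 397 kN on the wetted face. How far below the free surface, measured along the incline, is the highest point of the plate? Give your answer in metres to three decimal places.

γ = 1.025 × 9.81 = 10.05525 kN/m³.
A = π(1.4)² = 6.15752 m².
From F = γ·h_c·A, the centroid depth is h_c = 397/(10.05525 × 6.15752) = 6.41197 m.
The plate makes 35.8° with the vertical, i.e. θ = 90° − 35.8° = 54.2° to the horizontal. Measuring y along the incline from the free-surface line, vertical depth h = y·sinθ with sinθ = 0.811064.
Along the incline, y_c = h_c/sinθ = 6.41197/0.811064 = 7.90563 m.
The centroid is at the centre, 1.4 m below the top of the plate, so the highest point sits at y_top = 7.90563 − 1.4 = 6.50563 m along the incline.

y_top ≈ 6.506 m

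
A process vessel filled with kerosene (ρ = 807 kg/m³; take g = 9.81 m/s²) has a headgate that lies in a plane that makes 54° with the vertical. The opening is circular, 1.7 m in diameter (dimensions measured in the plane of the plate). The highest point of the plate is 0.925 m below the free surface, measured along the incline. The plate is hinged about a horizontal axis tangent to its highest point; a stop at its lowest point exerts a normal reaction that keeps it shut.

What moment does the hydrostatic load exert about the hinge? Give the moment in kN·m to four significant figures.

M ≈ 17.84 kN·m

γ = ρg = 807 × 9.81 / 1000 = 7.91667 kN/m³.
The plate makes 54° with the vertical, i.e. θ = 90° − 54° = 36° to the horizontal. Measuring y along the incline from the free-surface line, vertical depth h = y·sinθ with sinθ = 0.587785.
The centroid is at the centre, 0.85 m below the top of the plate, so y_c = 0.925 + 0.85 = 1.775 m and h_c = 1.775 × 0.587785 = 1.04332 m.
A = π(0.85)² = 2.2698 m².
Resultant F = γ·h_c·A = 7.91667 × 1.04332 × 2.2698 = 18.7477 kN.
I_c = πr⁴/4 = π × 0.85⁴/4 = 0.409983 m⁴.
Centre of pressure: y_p = y_c + I_c/(y_c·A) = 1.775 + 0.409983/(1.775 × 2.2698) = 1.775 + 0.101761 = 1.87676 m along the plane.
The resultant acts 0.85 + 0.101761 = 0.951761 m (along the plate) below the hinge at the top edge, so the moment about the hinge is M = F × 0.951761 = 18.7477 × 0.951761 = 17.8433 kN·m.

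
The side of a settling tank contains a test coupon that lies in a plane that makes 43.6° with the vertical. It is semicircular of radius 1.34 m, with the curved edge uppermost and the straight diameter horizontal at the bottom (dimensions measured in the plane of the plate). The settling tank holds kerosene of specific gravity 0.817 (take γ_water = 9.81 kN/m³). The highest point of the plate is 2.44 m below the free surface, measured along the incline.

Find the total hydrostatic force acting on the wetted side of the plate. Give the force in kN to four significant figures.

γ = 0.817 × 9.81 = 8.01477 kN/m³.
The plate makes 43.6° with the vertical, i.e. θ = 90° − 43.6° = 46.4° to the horizontal. Measuring y along the incline from the free-surface line, vertical depth h = y·sinθ with sinθ = 0.724172.
The centroid lies 4r/(3π) = 0.568714 m above the diameter, so r − 4r/(3π) = 1.34 − 0.568714 = 0.771286 m below the topmost point, so y_c = 2.44 + 0.771286 = 3.21129 m and h_c = 3.21129 × 0.724172 = 2.32553 m.
A = πr²/2 = π × 1.34²/2 = 2.82052 m².
Resultant F = γ·h_c·A = 8.01477 × 2.32553 × 2.82052 = 52.5705 kN.

F ≈ 52.57 kN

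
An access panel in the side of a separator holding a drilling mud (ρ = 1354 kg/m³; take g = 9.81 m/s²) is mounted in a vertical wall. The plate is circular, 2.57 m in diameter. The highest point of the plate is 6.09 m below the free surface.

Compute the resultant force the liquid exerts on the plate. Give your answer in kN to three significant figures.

F ≈ 508 kN

γ = ρg = 1354 × 9.81 / 1000 = 13.28274 kN/m³.
The centroid is at the centre, 1.285 m below the top of the plate, so the centroid depth is h_c = 6.09 + 1.285 = 7.375 m.
A = π(1.285)² = 5.18748 m².
Resultant F = γ·h_c·A = 13.28274 × 7.375 × 5.18748 = 508.167 kN.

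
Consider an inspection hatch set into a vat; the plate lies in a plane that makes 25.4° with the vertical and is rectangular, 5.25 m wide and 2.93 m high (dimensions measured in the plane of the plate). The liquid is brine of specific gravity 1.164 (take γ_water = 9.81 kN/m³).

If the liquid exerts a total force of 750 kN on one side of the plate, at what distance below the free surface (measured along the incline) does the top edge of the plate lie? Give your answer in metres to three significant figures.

γ = 1.164 × 9.81 = 11.41884 kN/m³.
A = 5.25 × 2.93 = 15.3825 m².
From F = γ·h_c·A, the centroid depth is h_c = 750/(11.41884 × 15.3825) = 4.26985 m.
The plate makes 25.4° with the vertical, i.e. θ = 90° − 25.4° = 64.6° to the horizontal. Measuring y along the incline from the free-surface line, vertical depth h = y·sinθ with sinθ = 0.903335.
Along the incline, y_c = h_c/sinθ = 4.26985/0.903335 = 4.72676 m.
The centroid lies 2.93/2 = 1.465 m below the top edge, so the top edge sits at y_top = 4.72676 − 1.465 = 3.26176 m along the incline.

y_top ≈ 3.26 m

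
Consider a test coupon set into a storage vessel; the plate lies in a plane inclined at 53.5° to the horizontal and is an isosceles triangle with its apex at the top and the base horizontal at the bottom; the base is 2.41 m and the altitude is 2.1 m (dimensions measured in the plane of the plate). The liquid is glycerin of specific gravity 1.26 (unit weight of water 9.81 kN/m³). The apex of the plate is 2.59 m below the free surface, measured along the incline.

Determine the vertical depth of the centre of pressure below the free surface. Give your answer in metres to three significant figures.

γ = 1.26 × 9.81 = 12.3606 kN/m³.
Let θ = 53.5° be the plate's angle to the horizontal; measure y along the incline from where the plane meets the free surface. Vertical depth h = y·sinθ with sinθ = 0.803857.
With the apex up, the centroid sits 2h/3 = 2 × 2.1/3 = 1.4 m below the apex, so y_c = 2.59 + 1.4 = 3.99 m and h_c = 3.99 × 0.803857 = 3.20739 m.
A = ½ × 2.41 × 2.1 = 2.5305 m².
Resultant F = γ·h_c·A = 12.3606 × 3.20739 × 2.5305 = 100.322 kN.
I_c = b·h³/36 = 2.41 × 2.1³/36 = 0.619973 m⁴.
Centre of pressure: y_p = y_c + I_c/(y_c·A) = 3.99 + 0.619973/(3.99 × 2.5305) = 3.99 + 0.0614036 = 4.0514 m along the plane.
Vertically, h_p = y_p·sinθ = 4.0514 × 0.803857 = 3.25675 m.

h_p = 3.26 m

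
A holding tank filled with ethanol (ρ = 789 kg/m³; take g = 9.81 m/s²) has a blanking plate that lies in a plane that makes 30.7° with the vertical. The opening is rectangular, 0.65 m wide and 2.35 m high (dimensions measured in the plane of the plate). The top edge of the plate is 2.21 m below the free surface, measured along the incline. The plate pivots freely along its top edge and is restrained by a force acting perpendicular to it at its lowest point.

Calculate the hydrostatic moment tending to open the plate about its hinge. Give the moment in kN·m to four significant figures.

M ≈ 45.11 kN·m

γ = ρg = 789 × 9.81 / 1000 = 7.74009 kN/m³.
The plate makes 30.7° with the vertical, i.e. θ = 90° − 30.7° = 59.3° to the horizontal. Measuring y along the incline from the free-surface line, vertical depth h = y·sinθ with sinθ = 0.859852.
The centroid lies 2.35/2 = 1.175 m below the top edge, so y_c = 2.21 + 1.175 = 3.385 m and h_c = 3.385 × 0.859852 = 2.9106 m.
A = 0.65 × 2.35 = 1.5275 m².
Resultant F = γ·h_c·A = 7.74009 × 2.9106 × 1.5275 = 34.412 kN.
I_c = b·h³/12 = 0.65 × 2.35³/12 = 0.702968 m⁴.
Centre of pressure: y_p = y_c + I_c/(y_c·A) = 3.385 + 0.702968/(3.385 × 1.5275) = 3.385 + 0.135955 = 3.52095 m along the plane.
The resultant acts 1.175 + 0.135955 = 1.31096 m (along the plate) below the hinge at the top edge, so the moment about the hinge is M = F × 1.31096 = 34.412 × 1.31096 = 45.1128 kN·m.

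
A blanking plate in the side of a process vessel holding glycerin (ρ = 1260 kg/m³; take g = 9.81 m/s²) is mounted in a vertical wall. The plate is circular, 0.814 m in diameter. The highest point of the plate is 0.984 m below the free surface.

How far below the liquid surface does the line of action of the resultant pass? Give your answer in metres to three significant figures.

γ = ρg = 1260 × 9.81 / 1000 = 12.3606 kN/m³.
The centroid is at the centre, 0.407 m below the top of the plate, so the centroid depth is h_c = 0.984 + 0.407 = 1.391 m.
A = π(0.407)² = 0.520402 m².
Resultant F = γ·h_c·A = 12.3606 × 1.391 × 0.520402 = 8.94758 kN.
I_c = πr⁴/4 = π × 0.407⁴/4 = 0.021551 m⁴.
Centre of pressure: y_p = y_c + I_c/(y_c·A) = 1.391 + 0.021551/(1.391 × 0.520402) = 1.391 + 0.0297715 = 1.42077 m along the plane.

h_p = 1.42 m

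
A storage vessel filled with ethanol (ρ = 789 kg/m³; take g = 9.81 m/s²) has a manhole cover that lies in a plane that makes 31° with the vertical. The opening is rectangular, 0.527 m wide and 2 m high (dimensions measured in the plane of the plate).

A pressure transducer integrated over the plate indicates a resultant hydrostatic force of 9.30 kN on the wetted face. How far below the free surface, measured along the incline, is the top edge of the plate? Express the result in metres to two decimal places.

y_top ≈ 0.33 m

γ = ρg = 789 × 9.81 / 1000 = 7.74009 kN/m³.
A = 0.527 × 2 = 1.054 m².
From F = γ·h_c·A, the centroid depth is h_c = 9.30/(7.74009 × 1.054) = 1.13998 m.
The plate makes 31° with the vertical, i.e. θ = 90° − 31° = 59° to the horizontal. Measuring y along the incline from the free-surface line, vertical depth h = y·sinθ with sinθ = 0.857167.
Along the incline, y_c = h_c/sinθ = 1.13998/0.857167 = 1.32994 m.
The centroid lies 2/2 = 1 m below the top edge, so the top edge sits at y_top = 1.32994 − 1 = 0.32994 m along the incline.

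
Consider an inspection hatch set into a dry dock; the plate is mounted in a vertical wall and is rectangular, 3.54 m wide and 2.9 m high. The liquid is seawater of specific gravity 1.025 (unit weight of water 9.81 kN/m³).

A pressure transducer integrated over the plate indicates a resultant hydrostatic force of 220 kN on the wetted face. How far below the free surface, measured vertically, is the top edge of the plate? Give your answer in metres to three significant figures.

γ = 1.025 × 9.81 = 10.05525 kN/m³.
A = 3.54 × 2.9 = 10.266 m².
From F = γ·h_c·A, the centroid depth is h_c = 220/(10.05525 × 10.266) = 2.13122 m.
The centroid lies 2.9/2 = 1.45 m below the top edge, so the top edge sits at h_top = 2.13122 − 1.45 = 0.68122 m below the surface.

d_top ≈ 0.681 m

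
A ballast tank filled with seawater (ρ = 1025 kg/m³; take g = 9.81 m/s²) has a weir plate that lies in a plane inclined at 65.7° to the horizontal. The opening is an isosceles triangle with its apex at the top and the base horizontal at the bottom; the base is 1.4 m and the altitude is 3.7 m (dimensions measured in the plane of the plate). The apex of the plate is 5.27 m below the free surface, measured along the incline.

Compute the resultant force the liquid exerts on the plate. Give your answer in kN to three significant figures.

F ≈ 184 kN

γ = ρg = 1025 × 9.81 / 1000 = 10.05525 kN/m³.
Let θ = 65.7° be the plate's angle to the horizontal; measure y along the incline from where the plane meets the free surface. Vertical depth h = y·sinθ with sinθ = 0.911403.
With the apex up, the centroid sits 2h/3 = 2 × 3.7/3 = 2.46667 m below the apex, so y_c = 5.27 + 2.46667 = 7.73667 m and h_c = 7.73667 × 0.911403 = 7.05122 m.
A = ½ × 1.4 × 3.7 = 2.59 m².
Resultant F = γ·h_c·A = 10.05525 × 7.05122 × 2.59 = 183.636 kN.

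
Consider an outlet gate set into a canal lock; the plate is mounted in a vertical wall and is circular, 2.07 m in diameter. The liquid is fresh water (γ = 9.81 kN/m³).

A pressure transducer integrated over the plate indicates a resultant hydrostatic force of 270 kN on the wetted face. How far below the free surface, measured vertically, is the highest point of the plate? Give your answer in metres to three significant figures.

γ = 9.81 kN/m³.
A = π(1.035)² = 3.36535 m².
From F = γ·h_c·A, the centroid depth is h_c = 270/(9.81 × 3.36535) = 8.17833 m.
The centroid is at the centre, 1.035 m below the top of the plate, so the highest point sits at h_top = 8.17833 − 1.035 = 7.14333 m below the surface.

d_top ≈ 7.14 m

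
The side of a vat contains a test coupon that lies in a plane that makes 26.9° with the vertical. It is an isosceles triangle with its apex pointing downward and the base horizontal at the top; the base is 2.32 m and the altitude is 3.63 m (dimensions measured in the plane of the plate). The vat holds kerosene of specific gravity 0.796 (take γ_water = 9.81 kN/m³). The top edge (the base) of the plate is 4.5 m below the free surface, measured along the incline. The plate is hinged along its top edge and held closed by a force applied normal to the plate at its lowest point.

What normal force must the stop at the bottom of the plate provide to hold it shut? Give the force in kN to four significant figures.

γ = 0.796 × 9.81 = 7.80876 kN/m³.
The plate makes 26.9° with the vertical, i.e. θ = 90° − 26.9° = 63.1° to the horizontal. Measuring y along the incline from the free-surface line, vertical depth h = y·sinθ with sinθ = 0.891798.
With the apex down, the centroid sits h/3 = 3.63/3 = 1.21 m below the base (the top edge), so y_c = 4.5 + 1.21 = 5.71 m and h_c = 5.71 × 0.891798 = 5.09217 m.
A = ½ × 2.32 × 3.63 = 4.2108 m².
Resultant F = γ·h_c·A = 7.80876 × 5.09217 × 4.2108 = 167.436 kN.
I_c = b·h³/36 = 2.32 × 3.63³/36 = 3.08252 m⁴.
Centre of pressure: y_p = y_c + I_c/(y_c·A) = 5.71 + 3.08252/(5.71 × 4.2108) = 5.71 + 0.128205 = 5.83821 m along the plane.
The resultant acts 1.21 + 0.128205 = 1.3382 m (along the plate) below the hinge at the top edge, so the moment about the hinge is M = F × 1.3382 = 167.436 × 1.3382 = 224.063 kN·m.
A normal force at the bottom, 3.63 m from the hinge, must supply this moment: P = 224.063/3.63 = 61.7253 kN.

P ≈ 61.73 kN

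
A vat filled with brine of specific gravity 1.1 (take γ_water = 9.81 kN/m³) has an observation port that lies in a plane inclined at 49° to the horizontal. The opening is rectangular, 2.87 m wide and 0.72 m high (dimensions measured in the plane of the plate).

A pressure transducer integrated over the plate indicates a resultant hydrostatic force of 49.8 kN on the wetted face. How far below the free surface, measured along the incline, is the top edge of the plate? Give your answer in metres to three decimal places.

γ = 1.1 × 9.81 = 10.791 kN/m³.
A = 2.87 × 0.72 = 2.0664 m².
From F = γ·h_c·A, the centroid depth is h_c = 49.8/(10.791 × 2.0664) = 2.23333 m.
Let θ = 49° be the plate's angle to the horizontal; measure y along the incline from where the plane meets the free surface. Vertical depth h = y·sinθ with sinθ = 0.754710.
Along the incline, y_c = h_c/sinθ = 2.23333/0.754710 = 2.95919 m.
The centroid lies 0.72/2 = 0.36 m below the top edge, so the top edge sits at y_top = 2.95919 − 0.36 = 2.59919 m along the incline.

y_top ≈ 2.599 m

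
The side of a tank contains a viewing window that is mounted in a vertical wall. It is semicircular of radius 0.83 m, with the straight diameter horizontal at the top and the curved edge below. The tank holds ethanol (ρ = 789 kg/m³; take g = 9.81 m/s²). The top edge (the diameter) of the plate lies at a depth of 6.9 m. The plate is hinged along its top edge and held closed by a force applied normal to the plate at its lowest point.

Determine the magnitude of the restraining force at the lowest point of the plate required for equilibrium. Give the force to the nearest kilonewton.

P ≈ 26 kN

γ = ρg = 789 × 9.81 / 1000 = 7.74009 kN/m³.
The centroid of a semicircle lies 4r/(3π) = 0.352263 m from the diameter, here below the top edge, so the centroid depth is h_c = 6.9 + 0.352263 = 7.25226 m.
A = πr²/2 = π × 0.83²/2 = 1.08212 m².
Resultant F = γ·h_c·A = 7.74009 × 7.25226 × 1.08212 = 60.7428 kN.
I_c = (π/8 − 8/(9π))·r⁴ = 0.109757 × 0.83⁴ = 0.0520888 m⁴.
Centre of pressure: y_p = y_c + I_c/(y_c·A) = 7.25226 + 0.0520888/(7.25226 × 1.08212) = 7.25226 + 0.00663736 = 7.2589 m along the plane.
The resultant acts 0.352263 + 0.00663736 = 0.3589 m (along the plate) below the hinge at the top edge, so the moment about the hinge is M = F × 0.3589 = 60.7428 × 0.3589 = 21.8006 kN·m.
A normal force at the bottom, 0.83 m from the hinge, must supply this moment: P = 21.8006/0.83 = 26.2658 kN.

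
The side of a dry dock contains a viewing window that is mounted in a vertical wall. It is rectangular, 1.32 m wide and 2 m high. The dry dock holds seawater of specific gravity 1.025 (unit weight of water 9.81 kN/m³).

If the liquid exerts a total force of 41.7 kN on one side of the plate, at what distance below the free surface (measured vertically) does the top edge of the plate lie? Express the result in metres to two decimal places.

d_top ≈ 0.57 m

γ = 1.025 × 9.81 = 10.05525 kN/m³.
A = 1.32 × 2 = 2.64 m².
From F = γ·h_c·A, the centroid depth is h_c = 41.7/(10.05525 × 2.64) = 1.57087 m.
The centroid lies 2/2 = 1 m below the top edge, so the top edge sits at h_top = 1.57087 − 1 = 0.57087 m below the surface.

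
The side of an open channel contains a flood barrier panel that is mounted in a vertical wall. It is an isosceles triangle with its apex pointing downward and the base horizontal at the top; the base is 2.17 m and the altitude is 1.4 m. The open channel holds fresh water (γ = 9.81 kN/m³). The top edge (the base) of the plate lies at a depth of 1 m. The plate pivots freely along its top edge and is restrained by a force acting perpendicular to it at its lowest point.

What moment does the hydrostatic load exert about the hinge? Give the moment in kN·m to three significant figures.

M ≈ 11.8 kN·m

γ = 9.81 kN/m³.
With the apex down, the centroid sits h/3 = 1.4/3 = 0.466667 m below the base (the top edge), so the centroid depth is h_c = 1 + 0.466667 = 1.46667 m.
A = ½ × 2.17 × 1.4 = 1.519 m².
Resultant F = γ·h_c·A = 9.81 × 1.46667 × 1.519 = 21.8554 kN.
I_c = b·h³/36 = 2.17 × 1.4³/36 = 0.165402 m⁴.
Centre of pressure: y_p = y_c + I_c/(y_c·A) = 1.46667 + 0.165402/(1.46667 × 1.519) = 1.46667 + 0.0742422 = 1.54091 m along the plane.
The resultant acts 0.466667 + 0.0742422 = 0.540909 m (along the plate) below the hinge at the top edge, so the moment about the hinge is M = F × 0.540909 = 21.8554 × 0.540909 = 11.8218 kN·m.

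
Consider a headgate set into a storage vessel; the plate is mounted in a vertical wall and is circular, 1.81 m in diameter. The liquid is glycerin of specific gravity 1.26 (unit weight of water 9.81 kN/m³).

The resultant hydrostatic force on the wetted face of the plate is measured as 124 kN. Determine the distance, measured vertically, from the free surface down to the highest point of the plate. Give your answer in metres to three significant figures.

d_top ≈ 2.99 m

γ = 1.26 × 9.81 = 12.3606 kN/m³.
A = π(0.905)² = 2.57304 m².
From F = γ·h_c·A, the centroid depth is h_c = 124/(12.3606 × 2.57304) = 3.89884 m.
The centroid is at the centre, 0.905 m below the top of the plate, so the highest point sits at h_top = 3.89884 − 0.905 = 2.99384 m below the surface.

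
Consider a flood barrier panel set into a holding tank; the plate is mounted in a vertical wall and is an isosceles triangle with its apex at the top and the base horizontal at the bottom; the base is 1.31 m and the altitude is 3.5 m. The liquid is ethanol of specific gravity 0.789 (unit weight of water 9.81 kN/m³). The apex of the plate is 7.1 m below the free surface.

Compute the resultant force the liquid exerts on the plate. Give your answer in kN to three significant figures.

γ = 0.789 × 9.81 = 7.74009 kN/m³.
With the apex up, the centroid sits 2h/3 = 2 × 3.5/3 = 2.33333 m below the apex, so the centroid depth is h_c = 7.1 + 2.33333 = 9.43333 m.
A = ½ × 1.31 × 3.5 = 2.2925 m².
Resultant F = γ·h_c·A = 7.74009 × 9.43333 × 2.2925 = 167.386 kN.

F ≈ 167 kN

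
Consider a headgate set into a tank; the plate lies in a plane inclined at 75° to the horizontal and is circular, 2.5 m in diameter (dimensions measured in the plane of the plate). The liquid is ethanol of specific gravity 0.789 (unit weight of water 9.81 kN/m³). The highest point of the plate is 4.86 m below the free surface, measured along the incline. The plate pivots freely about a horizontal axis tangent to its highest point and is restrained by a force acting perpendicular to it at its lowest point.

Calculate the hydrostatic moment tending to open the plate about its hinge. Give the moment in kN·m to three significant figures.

γ = 0.789 × 9.81 = 7.74009 kN/m³.
Let θ = 75° be the plate's angle to the horizontal; measure y along the incline from where the plane meets the free surface. Vertical depth h = y·sinθ with sinθ = 0.965926.
The centroid is at the centre, 1.25 m below the top of the plate, so y_c = 4.86 + 1.25 = 6.11 m and h_c = 6.11 × 0.965926 = 5.90181 m.
A = π(1.25)² = 4.90874 m².
Resultant F = γ·h_c·A = 7.74009 × 5.90181 × 4.90874 = 224.234 kN.
I_c = πr⁴/4 = π × 1.25⁴/4 = 1.91748 m⁴.
Centre of pressure: y_p = y_c + I_c/(y_c·A) = 6.11 + 1.91748/(6.11 × 4.90874) = 6.11 + 0.0639322 = 6.17393 m along the plane.
The resultant acts 1.25 + 0.0639322 = 1.31393 m (along the plate) below the hinge at the top edge, so the moment about the hinge is M = F × 1.31393 = 224.234 × 1.31393 = 294.628 kN·m.

M ≈ 295 kN·m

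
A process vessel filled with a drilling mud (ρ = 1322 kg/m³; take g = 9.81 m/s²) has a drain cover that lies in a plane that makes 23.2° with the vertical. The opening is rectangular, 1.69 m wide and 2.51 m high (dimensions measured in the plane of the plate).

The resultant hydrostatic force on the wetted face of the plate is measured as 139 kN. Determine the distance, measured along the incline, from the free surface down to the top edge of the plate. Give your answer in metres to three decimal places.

y_top ≈ 1.494 m

γ = ρg = 1322 × 9.81 / 1000 = 12.96882 kN/m³.
A = 1.69 × 2.51 = 4.2419 m².
From F = γ·h_c·A, the centroid depth is h_c = 139/(12.96882 × 4.2419) = 2.5267 m.
The plate makes 23.2° with the vertical, i.e. θ = 90° − 23.2° = 66.8° to the horizontal. Measuring y along the incline from the free-surface line, vertical depth h = y·sinθ with sinθ = 0.919135.
Along the incline, y_c = h_c/sinθ = 2.5267/0.919135 = 2.749 m.
The centroid lies 2.51/2 = 1.255 m below the top edge, so the top edge sits at y_top = 2.749 − 1.255 = 1.494 m along the incline.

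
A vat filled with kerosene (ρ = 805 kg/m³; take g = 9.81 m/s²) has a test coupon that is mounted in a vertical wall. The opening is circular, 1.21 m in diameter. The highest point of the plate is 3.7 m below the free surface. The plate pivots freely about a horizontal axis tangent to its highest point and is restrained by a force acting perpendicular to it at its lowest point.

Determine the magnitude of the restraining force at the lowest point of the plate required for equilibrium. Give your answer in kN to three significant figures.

γ = ρg = 805 × 9.81 / 1000 = 7.89705 kN/m³.
The centroid is at the centre, 0.605 m below the top of the plate, so the centroid depth is h_c = 3.7 + 0.605 = 4.305 m.
A = π(0.605)² = 1.1499 m².
Resultant F = γ·h_c·A = 7.89705 × 4.305 × 1.1499 = 39.0929 kN.
I_c = πr⁴/4 = π × 0.605⁴/4 = 0.105223 m⁴.
Centre of pressure: y_p = y_c + I_c/(y_c·A) = 4.305 + 0.105223/(4.305 × 1.1499) = 4.305 + 0.0212558 = 4.32626 m along the plane.
The resultant acts 0.605 + 0.0212558 = 0.626256 m (along the plate) below the hinge at the top edge, so the moment about the hinge is M = F × 0.626256 = 39.0929 × 0.626256 = 24.4822 kN·m.
A normal force at the bottom, 1.21 m from the hinge, must supply this moment: P = 24.4822/1.21 = 20.2332 kN.

P ≈ 20.2 kN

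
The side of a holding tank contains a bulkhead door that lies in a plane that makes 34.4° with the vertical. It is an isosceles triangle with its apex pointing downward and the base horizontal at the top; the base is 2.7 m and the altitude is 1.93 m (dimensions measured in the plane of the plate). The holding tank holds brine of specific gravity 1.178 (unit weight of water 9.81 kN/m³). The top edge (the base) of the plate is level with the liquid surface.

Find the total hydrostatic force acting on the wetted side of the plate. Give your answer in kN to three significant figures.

F ≈ 16.0 kN

γ = 1.178 × 9.81 = 11.55618 kN/m³.
The plate makes 34.4° with the vertical, i.e. θ = 90° − 34.4° = 55.6° to the horizontal. Measuring y along the incline from the free-surface line, vertical depth h = y·sinθ with sinθ = 0.825113.
With the apex down, the centroid sits h/3 = 1.93/3 = 0.643333 m below the base (the top edge), so y_c = 0.643333 m and h_c = 0.643333 × 0.825113 = 0.530822 m.
A = ½ × 2.7 × 1.93 = 2.6055 m².
Resultant F = γ·h_c·A = 11.55618 × 0.530822 × 2.6055 = 15.9829 kN.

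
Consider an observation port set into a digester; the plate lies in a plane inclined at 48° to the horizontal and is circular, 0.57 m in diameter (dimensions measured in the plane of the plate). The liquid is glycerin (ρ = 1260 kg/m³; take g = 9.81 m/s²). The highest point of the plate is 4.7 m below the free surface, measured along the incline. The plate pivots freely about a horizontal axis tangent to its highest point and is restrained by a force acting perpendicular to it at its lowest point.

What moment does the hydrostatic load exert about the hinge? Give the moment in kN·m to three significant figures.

M ≈ 3.38 kN·m

γ = ρg = 1260 × 9.81 / 1000 = 12.3606 kN/m³.
Let θ = 48° be the plate's angle to the horizontal; measure y along the incline from where the plane meets the free surface. Vertical depth h = y·sinθ with sinθ = 0.743145.
The centroid is at the centre, 0.285 m below the top of the plate, so y_c = 4.7 + 0.285 = 4.985 m and h_c = 4.985 × 0.743145 = 3.70458 m.
A = π(0.285)² = 0.255176 m².
Resultant F = γ·h_c·A = 12.3606 × 3.70458 × 0.255176 = 11.6847 kN.
I_c = πr⁴/4 = π × 0.285⁴/4 = 0.00518166 m⁴.
Centre of pressure: y_p = y_c + I_c/(y_c·A) = 4.985 + 0.00518166/(4.985 × 0.255176) = 4.985 + 0.00407346 = 4.98907 m along the plane.
The resultant acts 0.285 + 0.00407346 = 0.289073 m (along the plate) below the hinge at the top edge, so the moment about the hinge is M = F × 0.289073 = 11.6847 × 0.289073 = 3.37773 kN·m.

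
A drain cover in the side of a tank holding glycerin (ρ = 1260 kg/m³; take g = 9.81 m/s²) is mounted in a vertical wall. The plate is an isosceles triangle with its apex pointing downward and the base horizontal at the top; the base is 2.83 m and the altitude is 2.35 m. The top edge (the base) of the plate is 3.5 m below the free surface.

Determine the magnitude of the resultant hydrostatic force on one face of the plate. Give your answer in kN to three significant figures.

F ≈ 176 kN

γ = ρg = 1260 × 9.81 / 1000 = 12.3606 kN/m³.
With the apex down, the centroid sits h/3 = 2.35/3 = 0.783333 m below the base (the top edge), so the centroid depth is h_c = 3.5 + 0.783333 = 4.28333 m.
A = ½ × 2.83 × 2.35 = 3.32525 m².
Resultant F = γ·h_c·A = 12.3606 × 4.28333 × 3.32525 = 176.054 kN.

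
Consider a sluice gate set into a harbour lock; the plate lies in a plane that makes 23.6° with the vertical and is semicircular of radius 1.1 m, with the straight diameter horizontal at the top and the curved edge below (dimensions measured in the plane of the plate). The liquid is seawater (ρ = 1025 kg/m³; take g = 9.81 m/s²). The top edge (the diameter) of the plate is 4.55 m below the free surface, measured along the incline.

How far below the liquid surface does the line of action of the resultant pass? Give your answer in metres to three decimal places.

γ = ρg = 1025 × 9.81 / 1000 = 10.05525 kN/m³.
The plate makes 23.6° with the vertical, i.e. θ = 90° − 23.6° = 66.4° to the horizontal. Measuring y along the incline from the free-surface line, vertical depth h = y·sinθ with sinθ = 0.916363.
The centroid of a semicircle lies 4r/(3π) = 0.466854 m from the diameter, here below the top edge, so y_c = 4.55 + 0.466854 = 5.01685 m and h_c = 5.01685 × 0.916363 = 4.59726 m.
A = πr²/2 = π × 1.1²/2 = 1.90066 m².
Resultant F = γ·h_c·A = 10.05525 × 4.59726 × 1.90066 = 87.861 kN.
I_c = (π/8 − 8/(9π))·r⁴ = 0.109757 × 1.1⁴ = 0.160695 m⁴.
Centre of pressure: y_p = y_c + I_c/(y_c·A) = 5.01685 + 0.160695/(5.01685 × 1.90066) = 5.01685 + 0.0168526 = 5.0337 m along the plane.
Vertically, h_p = y_p·sinθ = 5.0337 × 0.916363 = 4.6127 m.

h_p = 4.613 m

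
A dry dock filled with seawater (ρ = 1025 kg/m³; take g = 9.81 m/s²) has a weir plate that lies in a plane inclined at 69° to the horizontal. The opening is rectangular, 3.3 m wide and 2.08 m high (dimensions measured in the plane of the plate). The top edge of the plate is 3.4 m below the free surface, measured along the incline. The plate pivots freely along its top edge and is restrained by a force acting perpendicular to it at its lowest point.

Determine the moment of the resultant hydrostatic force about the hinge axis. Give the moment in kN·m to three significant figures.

M ≈ 321 kN·m

γ = ρg = 1025 × 9.81 / 1000 = 10.05525 kN/m³.
Let θ = 69° be the plate's angle to the horizontal; measure y along the incline from where the plane meets the free surface. Vertical depth h = y·sinθ with sinθ = 0.933580.
The centroid lies 2.08/2 = 1.04 m below the top edge, so y_c = 3.4 + 1.04 = 4.44 m and h_c = 4.44 × 0.933580 = 4.1451 m.
A = 3.3 × 2.08 = 6.864 m².
Resultant F = γ·h_c·A = 10.05525 × 4.1451 × 6.864 = 286.092 kN.
I_c = b·h³/12 = 3.3 × 2.08³/12 = 2.4747 m⁴.
Centre of pressure: y_p = y_c + I_c/(y_c·A) = 4.44 + 2.4747/(4.44 × 6.864) = 4.44 + 0.0812012 = 4.5212 m along the plane.
The resultant acts 1.04 + 0.0812012 = 1.1212 m (along the plate) below the hinge at the top edge, so the moment about the hinge is M = F × 1.1212 = 286.092 × 1.1212 = 320.766 kN·m.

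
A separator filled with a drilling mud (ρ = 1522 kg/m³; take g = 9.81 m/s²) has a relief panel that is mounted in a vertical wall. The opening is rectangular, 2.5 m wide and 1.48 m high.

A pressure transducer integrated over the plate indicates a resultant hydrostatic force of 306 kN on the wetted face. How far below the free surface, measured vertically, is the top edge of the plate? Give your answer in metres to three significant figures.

d_top ≈ 4.80 m

γ = ρg = 1522 × 9.81 / 1000 = 14.93082 kN/m³.
A = 2.5 × 1.48 = 3.7 m².
From F = γ·h_c·A, the centroid depth is h_c = 306/(14.93082 × 3.7) = 5.53906 m.
The centroid lies 1.48/2 = 0.74 m below the top edge, so the top edge sits at h_top = 5.53906 − 0.74 = 4.79906 m below the surface.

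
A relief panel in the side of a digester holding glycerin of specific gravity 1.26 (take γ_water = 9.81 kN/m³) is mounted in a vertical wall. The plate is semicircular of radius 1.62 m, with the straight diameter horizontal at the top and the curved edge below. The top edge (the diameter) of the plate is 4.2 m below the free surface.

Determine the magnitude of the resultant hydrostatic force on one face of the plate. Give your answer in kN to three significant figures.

F ≈ 249 kN

γ = 1.26 × 9.81 = 12.3606 kN/m³.
The centroid of a semicircle lies 4r/(3π) = 0.687549 m from the diameter, here below the top edge, so the centroid depth is h_c = 4.2 + 0.687549 = 4.88755 m.
A = πr²/2 = π × 1.62²/2 = 4.1224 m².
Resultant F = γ·h_c·A = 12.3606 × 4.88755 × 4.1224 = 249.047 kN.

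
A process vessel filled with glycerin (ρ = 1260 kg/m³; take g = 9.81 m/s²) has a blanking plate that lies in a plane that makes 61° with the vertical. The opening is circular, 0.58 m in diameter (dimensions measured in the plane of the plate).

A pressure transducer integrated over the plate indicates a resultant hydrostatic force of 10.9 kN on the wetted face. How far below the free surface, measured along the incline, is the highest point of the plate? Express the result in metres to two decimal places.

γ = ρg = 1260 × 9.81 / 1000 = 12.3606 kN/m³.
A = π(0.29)² = 0.264208 m².
From F = γ·h_c·A, the centroid depth is h_c = 10.9/(12.3606 × 0.264208) = 3.33765 m.
The plate makes 61° with the vertical, i.e. θ = 90° − 61° = 29° to the horizontal. Measuring y along the incline from the free-surface line, vertical depth h = y·sinθ with sinθ = 0.484810.
Along the incline, y_c = h_c/sinθ = 3.33765/0.484810 = 6.88445 m.
The centroid is at the centre, 0.29 m below the top of the plate, so the highest point sits at y_top = 6.88445 − 0.29 = 6.59445 m along the incline.

y_top ≈ 6.59 m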